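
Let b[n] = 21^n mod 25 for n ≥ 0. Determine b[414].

b[0] = 1,  b[1] = 21,  b[2] = 16,  b[3] = 11,  b[4] = 6,  b[5] = 1.
Since b[5] = b[0] = 1, the sequence is periodic with period 5.
(414 - 0) mod 5 = 4, so b[414] = b[4] = 6.

6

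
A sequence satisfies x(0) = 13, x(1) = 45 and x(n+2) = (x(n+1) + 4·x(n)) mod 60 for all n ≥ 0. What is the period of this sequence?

Listing terms: x(0) = 13; x(1) = 45; x(2) = 37; x(3) = 37; x(4) = 5; x(5) = 33; x(6) = 53; x(7) = 5; x(8) = 37; x(9) = 57; x(10) = 25; x(11) = 13; x(12) = 53; x(13) = 45; x(14) = 17; x(15) = 17; x(16) = 25; x(17) = 33; x(18) = 13; x(19) = 25; x(20) = 17; x(21) = 57; x(22) = 5; x(23) = 53; x(24) = 13; x(25) = 45.
The sequence repeats with period 24.

24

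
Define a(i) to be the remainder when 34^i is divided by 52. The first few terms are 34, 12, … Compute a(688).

Listing terms: a(1) = 34,  a(2) = 12,  a(3) = 44,  a(4) = 40,  a(5) = 8,  a(6) = 12.
Since a(6) = a(2) = 12, the sequence is eventually periodic: after a pre-period of length 1 it cycles with period 4.
For i ≥ 2, a(i) depends only on (i - 2) mod 4. (688 - 2) mod 4 = 2, so a(688) = a(4) = 40.

40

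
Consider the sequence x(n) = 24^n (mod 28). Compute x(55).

Listing terms: x(1) = 24,  x(2) = 16,  x(3) = 20,  x(4) = 4,  x(5) = 12,  x(6) = 8,  x(7) = 24.
Since x(7) = x(1) = 24, the sequence is periodic with period 6.
So x(55) = x(1 + ((55-1) mod 6)) = x(1) = 24.

24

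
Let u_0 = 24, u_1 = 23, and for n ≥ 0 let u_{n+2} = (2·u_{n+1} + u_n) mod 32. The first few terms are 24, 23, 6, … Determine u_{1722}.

u_0 = 24, u_1 = 23, u_2 = 6, u_3 = 3, u_4 = 12, u_5 = 27, u_6 = 2, u_7 = 31, u_8 = 0, u_9 = 31, u_{10} = 30, u_{11} = 27, u_{12} = 20, u_{13} = 3, u_{14} = 26, u_{15} = 23, u_{16} = 8, u_{17} = 7, u_{18} = 22, u_{19} = 19, u_{20} = 28, u_{21} = 11, u_{22} = 18, u_{23} = 15, u_{24} = 16, u_{25} = 15, u_{26} = 14, u_{27} = 11, u_{28} = 4, u_{29} = 19, u_{30} = 10, u_{31} = 7, u_{32} = 24, u_{33} = 23.
The sequence repeats with period 32.
So u_{1722} = u_{0 + ((1722-0) mod 32)} = u_{26} = 14.

14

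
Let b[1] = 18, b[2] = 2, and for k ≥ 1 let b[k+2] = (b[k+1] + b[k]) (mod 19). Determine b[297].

10

Listing terms: b[1] = 18, b[2] = 2, b[3] = 1, b[4] = 3, b[5] = 4, b[6] = 7, b[7] = 11, b[8] = 18, b[9] = 10, b[10] = 9, b[11] = 0, b[12] = 9, b[13] = 9, b[14] = 18, b[15] = 8, b[16] = 7, b[17] = 15, b[18] = 3, b[19] = 18, b[20] = 2.
The sequence repeats with period 18.
So b[297] = b[1 + ((297-1) mod 18)] = b[9] = 10.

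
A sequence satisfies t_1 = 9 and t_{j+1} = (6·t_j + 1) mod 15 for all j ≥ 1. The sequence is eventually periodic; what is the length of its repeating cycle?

5

We have t_1 = 9; t_2 = 10; t_3 = 1; t_4 = 7; t_5 = 13; t_6 = 4; t_7 = 10.
Since t_7 = t_2 = 10, the sequence is eventually periodic: after a pre-period of length 1 it cycles with period 5.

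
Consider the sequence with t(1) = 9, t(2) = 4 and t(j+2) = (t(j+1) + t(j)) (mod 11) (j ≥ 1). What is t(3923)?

2

t(1) = 9, t(2) = 4, t(3) = 2, t(4) = 6, t(5) = 8, t(6) = 3, t(7) = 0, t(8) = 3, t(9) = 3, t(10) = 6, t(11) = 9, t(12) = 4.
Since (t(11), t(12)) = (t(1), t(2)) = (9, 4) (two consecutive terms determine the rest), the sequence is periodic with period 10.
(3923 - 1) mod 10 = 2, so t(3923) = t(3) = 2.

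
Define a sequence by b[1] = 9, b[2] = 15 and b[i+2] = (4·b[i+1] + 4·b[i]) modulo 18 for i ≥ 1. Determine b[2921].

0

We have b[1] = 9; b[2] = 15; b[3] = 6; b[4] = 12; b[5] = 0; b[6] = 12; b[7] = 12; b[8] = 6; b[9] = 0; b[10] = 6; b[11] = 6; b[12] = 12.
Since (b[11], b[12]) = (b[3], b[4]) = (6, 12) (two consecutive terms determine the rest), the sequence is eventually periodic: after a pre-period of length 2 it cycles with period 8.
For i ≥ 3, b[i] depends only on (i - 3) mod 8. (2921 - 3) mod 8 = 6, so b[2921] = b[9] = 0.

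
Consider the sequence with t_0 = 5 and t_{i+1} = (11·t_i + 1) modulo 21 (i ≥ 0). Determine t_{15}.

We have t_0 = 5,  t_1 = 14,  t_2 = 8,  t_3 = 5.
The sequence repeats with period 3.
So t_{15} = t_{0 + ((15-0) mod 3)} = t_0 = 5.

5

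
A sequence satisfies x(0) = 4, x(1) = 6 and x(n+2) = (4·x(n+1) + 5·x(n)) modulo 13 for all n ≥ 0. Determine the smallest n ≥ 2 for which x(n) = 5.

2

We have x(0) = 4, x(1) = 6, x(2) = 5, x(3) = 11, x(4) = 4, x(5) = 6.
The sequence repeats with period 4.
The value 5 first appears (with n ≥ 2) at x(2).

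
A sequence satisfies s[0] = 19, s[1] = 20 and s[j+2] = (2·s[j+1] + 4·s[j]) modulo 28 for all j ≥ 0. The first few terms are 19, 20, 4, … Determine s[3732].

s[0] = 19; s[1] = 20; s[2] = 4; s[3] = 4; s[4] = 24; s[5] = 8; s[6] = 0; s[7] = 4; s[8] = 8; s[9] = 4; s[10] = 12; s[11] = 12; s[12] = 16; s[13] = 24; s[14] = 0; s[15] = 12; s[16] = 24; s[17] = 12; s[18] = 8; s[19] = 8; s[20] = 20; s[21] = 16; s[22] = 0; s[23] = 8; s[24] = 16; s[25] = 8; s[26] = 24; s[27] = 24; s[28] = 4; s[29] = 20; s[30] = 0; s[31] = 24; s[32] = 20; s[33] = 24; s[34] = 16; s[35] = 16; s[36] = 12; s[37] = 4; s[38] = 0; s[39] = 16; s[40] = 4; s[41] = 16; s[42] = 20; s[43] = 20; s[44] = 8; s[45] = 12; s[46] = 0; s[47] = 20; s[48] = 12; s[49] = 20; s[50] = 4.
Since (s[49], s[50]) = (s[1], s[2]) = (20, 4) (two consecutive terms determine the rest), the sequence is eventually periodic: after a pre-period of length 1 it cycles with period 48.
For j ≥ 1, s[j] depends only on (j - 1) mod 48. (3732 - 1) mod 48 = 35, so s[3732] = s[36] = 12.

12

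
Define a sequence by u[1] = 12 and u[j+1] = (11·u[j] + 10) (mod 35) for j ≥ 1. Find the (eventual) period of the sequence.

3

We have u[1] = 12, u[2] = 2, u[3] = 32, u[4] = 12.
Since u[4] = u[1] = 12, the sequence is periodic with period 3.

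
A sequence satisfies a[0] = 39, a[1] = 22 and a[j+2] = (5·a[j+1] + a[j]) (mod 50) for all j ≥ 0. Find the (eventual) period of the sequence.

30

Computing terms: a[0] = 39,  a[1] = 22,  a[2] = 49,  a[3] = 17,  a[4] = 34,  a[5] = 37,  a[6] = 19,  a[7] = 32,  a[8] = 29,  a[9] = 27,  a[10] = 14,  a[11] = 47,  a[12] = 49,  a[13] = 42,  a[14] = 9,  a[15] = 37,  a[16] = 44,  a[17] = 7,  a[18] = 29,  a[19] = 2,  a[20] = 39,  a[21] = 47,  a[22] = 24,  a[23] = 17,  a[24] = 9,  a[25] = 12,  a[26] = 19,  a[27] = 7,  a[28] = 4,  a[29] = 27,  a[30] = 39,  a[31] = 22.
The sequence repeats with period 30.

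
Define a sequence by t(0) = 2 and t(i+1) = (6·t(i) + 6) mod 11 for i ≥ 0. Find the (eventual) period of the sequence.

10

We have t(0) = 2; t(1) = 7; t(2) = 4; t(3) = 8; t(4) = 10; t(5) = 0; t(6) = 6; t(7) = 9; t(8) = 5; t(9) = 3; t(10) = 2.
Since t(10) = t(0) = 2, the sequence is periodic with period 10.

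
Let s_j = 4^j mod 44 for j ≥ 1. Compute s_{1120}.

Listing terms: s_1 = 4,  s_2 = 16,  s_3 = 20,  s_4 = 36,  s_5 = 12,  s_6 = 4.
The sequence repeats with period 5.
So s_{1120} = s_{1 + ((1120-1) mod 5)} = s_5 = 12.

12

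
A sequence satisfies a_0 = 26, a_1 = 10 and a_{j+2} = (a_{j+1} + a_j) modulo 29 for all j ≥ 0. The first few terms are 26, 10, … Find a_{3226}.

7

a_0 = 26,  a_1 = 10,  a_2 = 7,  a_3 = 17,  a_4 = 24,  a_5 = 12,  a_6 = 7,  a_7 = 19,  a_8 = 26,  a_9 = 16,  a_{10} = 13,  a_{11} = 0,  a_{12} = 13,  a_{13} = 13,  a_{14} = 26,  a_{15} = 10.
The sequence repeats with period 14.
(3226 - 0) mod 14 = 6, so a_{3226} = a_6 = 7.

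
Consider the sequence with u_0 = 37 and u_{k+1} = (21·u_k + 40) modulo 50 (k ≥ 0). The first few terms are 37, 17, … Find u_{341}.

17

Listing terms: u_0 = 37,  u_1 = 17,  u_2 = 47,  u_3 = 27,  u_4 = 7,  u_5 = 37.
The sequence repeats with period 5.
So u_{341} = u_{0 + ((341-0) mod 5)} = u_1 = 17.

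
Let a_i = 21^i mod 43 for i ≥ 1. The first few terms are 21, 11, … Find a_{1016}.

Computing terms: a_1 = 21,  a_2 = 11,  a_3 = 16,  a_4 = 35,  a_5 = 4,  a_6 = 41,  a_7 = 1,  a_8 = 21.
The sequence repeats with period 7.
(1016 - 1) mod 7 = 0, so a_{1016} = a_1 = 21.

21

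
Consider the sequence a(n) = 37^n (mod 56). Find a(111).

We have a(1) = 37; a(2) = 25; a(3) = 29; a(4) = 9; a(5) = 53; a(6) = 1; a(7) = 37.
The sequence repeats with period 6.
So a(111) = a(1 + ((111-1) mod 6)) = a(3) = 29.

29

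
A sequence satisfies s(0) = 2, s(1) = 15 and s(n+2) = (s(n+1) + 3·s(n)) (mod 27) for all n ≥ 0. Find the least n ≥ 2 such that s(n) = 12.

Listing terms: s(0) = 2,  s(1) = 15,  s(2) = 21,  s(3) = 12,  s(4) = 21,  s(5) = 3,  s(6) = 12,  s(7) = 21.
Since (s(6), s(7)) = (s(3), s(4)) = (12, 21) (two consecutive terms determine the rest), the sequence is eventually periodic: after a pre-period of length 3 it cycles with period 3.
The value 12 first appears (with n ≥ 2) at s(3).

3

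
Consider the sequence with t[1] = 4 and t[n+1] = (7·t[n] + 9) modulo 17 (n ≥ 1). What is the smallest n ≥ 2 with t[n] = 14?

7

t[1] = 4; t[2] = 3; t[3] = 13; t[4] = 15; t[5] = 12; t[6] = 8; t[7] = 14; t[8] = 5; t[9] = 10; t[10] = 11; t[11] = 1; t[12] = 16; t[13] = 2; t[14] = 6; t[15] = 0; t[16] = 9; t[17] = 4.
The sequence repeats with period 16.
The value 14 first appears (with n ≥ 2) at t[7].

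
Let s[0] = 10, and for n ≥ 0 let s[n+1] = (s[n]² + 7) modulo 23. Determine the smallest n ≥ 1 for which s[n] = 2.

2

s[0] = 10; s[1] = 15; s[2] = 2; s[3] = 11; s[4] = 13; s[5] = 15.
Since s[5] = s[1] = 15, the sequence is eventually periodic: after a pre-period of length 1 it cycles with period 4.
The value 2 first appears (with n ≥ 1) at s[2].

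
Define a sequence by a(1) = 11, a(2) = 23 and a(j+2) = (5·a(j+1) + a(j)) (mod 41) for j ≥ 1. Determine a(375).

We have a(1) = 11, a(2) = 23, a(3) = 3, a(4) = 38, a(5) = 29, a(6) = 19, a(7) = 1, a(8) = 24, a(9) = 39, a(10) = 14, a(11) = 27, a(12) = 26, a(13) = 34, a(14) = 32, a(15) = 30, a(16) = 18, a(17) = 38, a(18) = 3, a(19) = 12, a(20) = 22, a(21) = 40, a(22) = 17, a(23) = 2, a(24) = 27, a(25) = 14, a(26) = 15, a(27) = 7, a(28) = 9, a(29) = 11, a(30) = 23.
The sequence repeats with period 28.
(375 - 1) mod 28 = 10, so a(375) = a(11) = 27.

27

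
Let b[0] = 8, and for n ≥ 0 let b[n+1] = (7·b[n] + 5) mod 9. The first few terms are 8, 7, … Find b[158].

We have b[0] = 8,  b[1] = 7,  b[2] = 0,  b[3] = 5,  b[4] = 4,  b[5] = 6,  b[6] = 2,  b[7] = 1,  b[8] = 3,  b[9] = 8.
Since b[9] = b[0] = 8, the sequence is periodic with period 9.
(158 - 0) mod 9 = 5, so b[158] = b[5] = 6.

6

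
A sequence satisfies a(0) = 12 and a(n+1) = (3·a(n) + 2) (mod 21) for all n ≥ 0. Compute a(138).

5

We have a(0) = 12; a(1) = 17; a(2) = 11; a(3) = 14; a(4) = 2; a(5) = 8; a(6) = 5; a(7) = 17.
Since a(7) = a(1) = 17, the sequence is eventually periodic: after a pre-period of length 1 it cycles with period 6.
For n ≥ 1, a(n) depends only on (n - 1) mod 6. (138 - 1) mod 6 = 5, so a(138) = a(6) = 5.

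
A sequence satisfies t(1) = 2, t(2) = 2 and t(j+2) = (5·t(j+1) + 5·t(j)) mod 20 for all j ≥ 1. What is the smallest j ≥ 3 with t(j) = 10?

4

Listing terms: t(1) = 2, t(2) = 2, t(3) = 0, t(4) = 10, t(5) = 10, t(6) = 0, t(7) = 10.
Since (t(6), t(7)) = (t(3), t(4)) = (0, 10) (two consecutive terms determine the rest), the sequence is eventually periodic: after a pre-period of length 2 it cycles with period 3.
The value 10 first appears (with j ≥ 3) at t(4).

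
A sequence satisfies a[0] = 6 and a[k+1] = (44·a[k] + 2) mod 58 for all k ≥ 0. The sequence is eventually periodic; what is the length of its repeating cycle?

Computing terms: a[0] = 6, a[1] = 34, a[2] = 48, a[3] = 26, a[4] = 44, a[5] = 24, a[6] = 14, a[7] = 38, a[8] = 50, a[9] = 56, a[10] = 30, a[11] = 46, a[12] = 54, a[13] = 0, a[14] = 2, a[15] = 32, a[16] = 18, a[17] = 40, a[18] = 22, a[19] = 42, a[20] = 52, a[21] = 28, a[22] = 16, a[23] = 10, a[24] = 36, a[25] = 20, a[26] = 12, a[27] = 8, a[28] = 6.
The sequence repeats with period 28.

28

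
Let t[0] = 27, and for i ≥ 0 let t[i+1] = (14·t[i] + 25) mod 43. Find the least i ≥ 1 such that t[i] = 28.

3

Listing terms: t[0] = 27; t[1] = 16; t[2] = 34; t[3] = 28; t[4] = 30; t[5] = 15; t[6] = 20; t[7] = 4; t[8] = 38; t[9] = 41; t[10] = 40; t[11] = 26; t[12] = 2; t[13] = 10; t[14] = 36; t[15] = 13; t[16] = 35; t[17] = 42; t[18] = 11; t[19] = 7; t[20] = 37; t[21] = 27.
Since t[21] = t[0] = 27, the sequence is periodic with period 21.
The value 28 first appears (with i ≥ 1) at t[3].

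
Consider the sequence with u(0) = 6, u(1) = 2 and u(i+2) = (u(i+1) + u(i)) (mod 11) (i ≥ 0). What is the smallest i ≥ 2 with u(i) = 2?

6

Computing terms: u(0) = 6, u(1) = 2, u(2) = 8, u(3) = 10, u(4) = 7, u(5) = 6, u(6) = 2.
The sequence repeats with period 5.
The value 2 next appears (with i ≥ 2) at u(6).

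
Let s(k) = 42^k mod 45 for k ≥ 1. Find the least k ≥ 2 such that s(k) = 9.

2

Listing terms: s(1) = 42; s(2) = 9; s(3) = 18; s(4) = 36; s(5) = 27; s(6) = 9.
Since s(6) = s(2) = 9, the sequence is eventually periodic: after a pre-period of length 1 it cycles with period 4.
The value 9 first appears (with k ≥ 2) at s(2).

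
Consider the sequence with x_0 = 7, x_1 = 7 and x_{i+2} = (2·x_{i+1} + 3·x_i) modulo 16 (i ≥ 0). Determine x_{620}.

Listing terms: x_0 = 7, x_1 = 7, x_2 = 3, x_3 = 11, x_4 = 15, x_5 = 15, x_6 = 11, x_7 = 3, x_8 = 7, x_9 = 7.
Since (x_8, x_9) = (x_0, x_1) = (7, 7) (two consecutive terms determine the rest), the sequence is periodic with period 8.
So x_{620} = x_{0 + ((620-0) mod 8)} = x_4 = 15.

15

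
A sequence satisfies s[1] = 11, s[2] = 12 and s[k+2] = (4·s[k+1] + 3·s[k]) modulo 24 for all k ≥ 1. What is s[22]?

s[1] = 11, s[2] = 12, s[3] = 9, s[4] = 0, s[5] = 3, s[6] = 12, s[7] = 9.
Since (s[6], s[7]) = (s[2], s[3]) = (12, 9) (two consecutive terms determine the rest), the sequence is eventually periodic: after a pre-period of length 1 it cycles with period 4.
For k ≥ 2, s[k] depends only on (k - 2) mod 4. (22 - 2) mod 4 = 0, so s[22] = s[2] = 12.

12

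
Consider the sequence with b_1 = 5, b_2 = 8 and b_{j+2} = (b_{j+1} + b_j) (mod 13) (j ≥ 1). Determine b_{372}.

1

We have b_1 = 5,  b_2 = 8,  b_3 = 0,  b_4 = 8,  b_5 = 8,  b_6 = 3,  b_7 = 11,  b_8 = 1,  b_9 = 12,  b_{10} = 0,  b_{11} = 12,  b_{12} = 12,  b_{13} = 11,  b_{14} = 10,  b_{15} = 8,  b_{16} = 5,  b_{17} = 0,  b_{18} = 5,  b_{19} = 5,  b_{20} = 10,  b_{21} = 2,  b_{22} = 12,  b_{23} = 1,  b_{24} = 0,  b_{25} = 1,  b_{26} = 1,  b_{27} = 2,  b_{28} = 3,  b_{29} = 5,  b_{30} = 8.
The sequence repeats with period 28.
(372 - 1) mod 28 = 7, so b_{372} = b_8 = 1.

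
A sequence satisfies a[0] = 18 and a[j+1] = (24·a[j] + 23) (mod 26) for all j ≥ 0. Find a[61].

13

We have a[0] = 18, a[1] = 13, a[2] = 23, a[3] = 3, a[4] = 17, a[5] = 15, a[6] = 19, a[7] = 11, a[8] = 1, a[9] = 21, a[10] = 7, a[11] = 9, a[12] = 5, a[13] = 13.
Since a[13] = a[1] = 13, the sequence is eventually periodic: after a pre-period of length 1 it cycles with period 12.
For j ≥ 1, a[j] depends only on (j - 1) mod 12. (61 - 1) mod 12 = 0, so a[61] = a[1] = 13.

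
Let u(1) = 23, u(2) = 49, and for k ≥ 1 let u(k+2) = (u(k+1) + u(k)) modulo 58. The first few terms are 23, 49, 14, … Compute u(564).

34

Computing terms: u(1) = 23; u(2) = 49; u(3) = 14; u(4) = 5; u(5) = 19; u(6) = 24; u(7) = 43; u(8) = 9; u(9) = 52; u(10) = 3; u(11) = 55; u(12) = 0; u(13) = 55; u(14) = 55; u(15) = 52; u(16) = 49; u(17) = 43; u(18) = 34; u(19) = 19; u(20) = 53; u(21) = 14; u(22) = 9; u(23) = 23; u(24) = 32; u(25) = 55; u(26) = 29; u(27) = 26; u(28) = 55; u(29) = 23; u(30) = 20; u(31) = 43; u(32) = 5; u(33) = 48; u(34) = 53; u(35) = 43; u(36) = 38; u(37) = 23; u(38) = 3; u(39) = 26; u(40) = 29; u(41) = 55; u(42) = 26; u(43) = 23; u(44) = 49.
The sequence repeats with period 42.
So u(564) = u(1 + ((564-1) mod 42)) = u(18) = 34.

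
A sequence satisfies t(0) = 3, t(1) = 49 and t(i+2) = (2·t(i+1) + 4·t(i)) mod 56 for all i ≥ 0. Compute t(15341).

48

We have t(0) = 3, t(1) = 49, t(2) = 54, t(3) = 24, t(4) = 40, t(5) = 8, t(6) = 8, t(7) = 48, t(8) = 16, t(9) = 0, t(10) = 8, t(11) = 16, t(12) = 8, t(13) = 24, t(14) = 24, t(15) = 32, t(16) = 48, t(17) = 0, t(18) = 24, t(19) = 48, t(20) = 24, t(21) = 16, t(22) = 16, t(23) = 40, t(24) = 32, t(25) = 0, t(26) = 16, t(27) = 32, t(28) = 16, t(29) = 48, t(30) = 48, t(31) = 8, t(32) = 40, t(33) = 0, t(34) = 48, t(35) = 40, t(36) = 48, t(37) = 32, t(38) = 32, t(39) = 24, t(40) = 8, t(41) = 0, t(42) = 32, t(43) = 8, t(44) = 32, t(45) = 40, t(46) = 40, t(47) = 16, t(48) = 24, t(49) = 0, t(50) = 40, t(51) = 24, t(52) = 40.
Since (t(51), t(52)) = (t(3), t(4)) = (24, 40) (two consecutive terms determine the rest), the sequence is eventually periodic: after a pre-period of length 3 it cycles with period 48.
For i ≥ 3, t(i) depends only on (i - 3) mod 48. (15341 - 3) mod 48 = 26, so t(15341) = t(29) = 48.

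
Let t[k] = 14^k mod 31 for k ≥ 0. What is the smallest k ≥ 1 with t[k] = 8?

We have t[0] = 1; t[1] = 14; t[2] = 10; t[3] = 16; t[4] = 7; t[5] = 5; t[6] = 8; t[7] = 19; t[8] = 18; t[9] = 4; t[10] = 25; t[11] = 9; t[12] = 2; t[13] = 28; t[14] = 20; t[15] = 1.
The sequence repeats with period 15.
The value 8 first appears (with k ≥ 1) at t[6].

6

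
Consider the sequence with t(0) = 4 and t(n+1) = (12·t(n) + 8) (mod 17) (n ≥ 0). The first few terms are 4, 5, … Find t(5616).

4

t(0) = 4,  t(1) = 5,  t(2) = 0,  t(3) = 8,  t(4) = 2,  t(5) = 15,  t(6) = 1,  t(7) = 3,  t(8) = 10,  t(9) = 9,  t(10) = 14,  t(11) = 6,  t(12) = 12,  t(13) = 16,  t(14) = 13,  t(15) = 11,  t(16) = 4.
Since t(16) = t(0) = 4, the sequence is periodic with period 16.
(5616 - 0) mod 16 = 0, so t(5616) = t(0) = 4.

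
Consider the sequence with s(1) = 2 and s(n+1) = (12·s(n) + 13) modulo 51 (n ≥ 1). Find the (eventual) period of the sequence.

Listing terms: s(1) = 2, s(2) = 37, s(3) = 49, s(4) = 40, s(5) = 34, s(6) = 13, s(7) = 16, s(8) = 1, s(9) = 25, s(10) = 7, s(11) = 46, s(12) = 4, s(13) = 10, s(14) = 31, s(15) = 28, s(16) = 43, s(17) = 19, s(18) = 37.
Since s(18) = s(2) = 37, the sequence is eventually periodic: after a pre-period of length 1 it cycles with period 16.

16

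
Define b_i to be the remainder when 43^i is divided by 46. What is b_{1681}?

5

Listing terms: b_0 = 1, b_1 = 43, b_2 = 9, b_3 = 19, b_4 = 35, b_5 = 33, b_6 = 39, b_7 = 21, b_8 = 29, b_9 = 5, b_{10} = 31, b_{11} = 45, b_{12} = 3, b_{13} = 37, b_{14} = 27, b_{15} = 11, b_{16} = 13, b_{17} = 7, b_{18} = 25, b_{19} = 17, b_{20} = 41, b_{21} = 15, b_{22} = 1.
The sequence repeats with period 22.
So b_{1681} = b_{0 + ((1681-0) mod 22)} = b_9 = 5.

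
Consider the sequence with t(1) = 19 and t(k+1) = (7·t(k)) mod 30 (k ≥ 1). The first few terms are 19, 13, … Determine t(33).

Listing terms: t(1) = 19; t(2) = 13; t(3) = 1; t(4) = 7; t(5) = 19.
The sequence repeats with period 4.
So t(33) = t(1 + ((33-1) mod 4)) = t(1) = 19.

19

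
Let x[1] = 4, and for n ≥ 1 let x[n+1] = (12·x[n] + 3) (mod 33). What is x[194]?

0

Listing terms: x[1] = 4; x[2] = 18; x[3] = 21; x[4] = 24; x[5] = 27; x[6] = 30; x[7] = 0; x[8] = 3; x[9] = 6; x[10] = 9; x[11] = 12; x[12] = 15; x[13] = 18.
Since x[13] = x[2] = 18, the sequence is eventually periodic: after a pre-period of length 1 it cycles with period 11.
For n ≥ 2, x[n] depends only on (n - 2) mod 11. (194 - 2) mod 11 = 5, so x[194] = x[7] = 0.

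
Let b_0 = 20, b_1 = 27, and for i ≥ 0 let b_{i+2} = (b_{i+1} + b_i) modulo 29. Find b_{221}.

23

We have b_0 = 20,  b_1 = 27,  b_2 = 18,  b_3 = 16,  b_4 = 5,  b_5 = 21,  b_6 = 26,  b_7 = 18,  b_8 = 15,  b_9 = 4,  b_{10} = 19,  b_{11} = 23,  b_{12} = 13,  b_{13} = 7,  b_{14} = 20,  b_{15} = 27.
Since (b_{14}, b_{15}) = (b_0, b_1) = (20, 27) (two consecutive terms determine the rest), the sequence is periodic with period 14.
(221 - 0) mod 14 = 11, so b_{221} = b_{11} = 23.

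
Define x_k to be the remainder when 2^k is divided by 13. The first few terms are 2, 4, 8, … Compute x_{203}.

We have x_1 = 2,  x_2 = 4,  x_3 = 8,  x_4 = 3,  x_5 = 6,  x_6 = 12,  x_7 = 11,  x_8 = 9,  x_9 = 5,  x_{10} = 10,  x_{11} = 7,  x_{12} = 1,  x_{13} = 2.
Since x_{13} = x_1 = 2, the sequence is periodic with period 12.
So x_{203} = x_{1 + ((203-1) mod 12)} = x_{11} = 7.

7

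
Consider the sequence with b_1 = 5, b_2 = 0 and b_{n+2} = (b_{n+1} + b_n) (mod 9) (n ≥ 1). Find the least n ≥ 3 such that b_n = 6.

6

We have b_1 = 5; b_2 = 0; b_3 = 5; b_4 = 5; b_5 = 1; b_6 = 6; b_7 = 7; b_8 = 4; b_9 = 2; b_{10} = 6; b_{11} = 8; b_{12} = 5; b_{13} = 4; b_{14} = 0; b_{15} = 4; b_{16} = 4; b_{17} = 8; b_{18} = 3; b_{19} = 2; b_{20} = 5; b_{21} = 7; b_{22} = 3; b_{23} = 1; b_{24} = 4; b_{25} = 5; b_{26} = 0.
Since (b_{25}, b_{26}) = (b_1, b_2) = (5, 0) (two consecutive terms determine the rest), the sequence is periodic with period 24.
The value 6 first appears (with n ≥ 3) at b_6.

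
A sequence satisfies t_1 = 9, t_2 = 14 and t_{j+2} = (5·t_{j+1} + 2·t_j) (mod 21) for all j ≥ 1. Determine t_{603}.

Listing terms: t_1 = 9,  t_2 = 14,  t_3 = 4,  t_4 = 6,  t_5 = 17,  t_6 = 13,  t_7 = 15,  t_8 = 17,  t_9 = 10,  t_{10} = 0,  t_{11} = 20,  t_{12} = 16,  t_{13} = 15,  t_{14} = 2,  t_{15} = 19,  t_{16} = 15,  t_{17} = 8,  t_{18} = 7,  t_{19} = 9,  t_{20} = 17,  t_{21} = 19,  t_{22} = 3,  t_{23} = 11,  t_{24} = 19,  t_{25} = 12,  t_{26} = 14,  t_{27} = 10,  t_{28} = 15,  t_{29} = 11,  t_{30} = 1,  t_{31} = 6,  t_{32} = 11,  t_{33} = 4,  t_{34} = 0,  t_{35} = 8,  t_{36} = 19,  t_{37} = 6,  t_{38} = 5,  t_{39} = 16,  t_{40} = 6,  t_{41} = 20,  t_{42} = 7,  t_{43} = 12,  t_{44} = 11,  t_{45} = 16,  t_{46} = 18,  t_{47} = 17,  t_{48} = 16,  t_{49} = 9,  t_{50} = 14.
The sequence repeats with period 48.
So t_{603} = t_{1 + ((603-1) mod 48)} = t_{27} = 10.

10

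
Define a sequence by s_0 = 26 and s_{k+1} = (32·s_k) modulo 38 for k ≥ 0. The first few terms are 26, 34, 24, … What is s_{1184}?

16

We have s_0 = 26, s_1 = 34, s_2 = 24, s_3 = 8, s_4 = 28, s_5 = 22, s_6 = 20, s_7 = 32, s_8 = 36, s_9 = 12, s_{10} = 4, s_{11} = 14, s_{12} = 30, s_{13} = 10, s_{14} = 16, s_{15} = 18, s_{16} = 6, s_{17} = 2, s_{18} = 26.
Since s_{18} = s_0 = 26, the sequence is periodic with period 18.
So s_{1184} = s_{0 + ((1184-0) mod 18)} = s_{14} = 16.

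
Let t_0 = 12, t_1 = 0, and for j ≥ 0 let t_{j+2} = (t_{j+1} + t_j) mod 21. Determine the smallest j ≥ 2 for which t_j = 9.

Listing terms: t_0 = 12, t_1 = 0, t_2 = 12, t_3 = 12, t_4 = 3, t_5 = 15, t_6 = 18, t_7 = 12, t_8 = 9, t_9 = 0, t_{10} = 9, t_{11} = 9, t_{12} = 18, t_{13} = 6, t_{14} = 3, t_{15} = 9, t_{16} = 12, t_{17} = 0.
Since (t_{16}, t_{17}) = (t_0, t_1) = (12, 0) (two consecutive terms determine the rest), the sequence is periodic with period 16.
The value 9 first appears (with j ≥ 2) at t_8.

8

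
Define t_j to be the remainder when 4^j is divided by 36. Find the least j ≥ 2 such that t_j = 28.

Listing terms: t_1 = 4,  t_2 = 16,  t_3 = 28,  t_4 = 4.
Since t_4 = t_1 = 4, the sequence is periodic with period 3.
The value 28 first appears (with j ≥ 2) at t_3.

3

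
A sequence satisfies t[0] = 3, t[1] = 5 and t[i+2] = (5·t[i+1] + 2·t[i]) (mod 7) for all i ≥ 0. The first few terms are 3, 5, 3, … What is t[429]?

We have t[0] = 3,  t[1] = 5,  t[2] = 3,  t[3] = 4,  t[4] = 5,  t[5] = 5,  t[6] = 0,  t[7] = 3,  t[8] = 1,  t[9] = 4,  t[10] = 1,  t[11] = 6,  t[12] = 4,  t[13] = 4,  t[14] = 0,  t[15] = 1,  t[16] = 5,  t[17] = 6,  t[18] = 5,  t[19] = 2,  t[20] = 6,  t[21] = 6,  t[22] = 0,  t[23] = 5,  t[24] = 4,  t[25] = 2,  t[26] = 4,  t[27] = 3,  t[28] = 2,  t[29] = 2,  t[30] = 0,  t[31] = 4,  t[32] = 6,  t[33] = 3,  t[34] = 6,  t[35] = 1,  t[36] = 3,  t[37] = 3,  t[38] = 0,  t[39] = 6,  t[40] = 2,  t[41] = 1,  t[42] = 2,  t[43] = 5,  t[44] = 1,  t[45] = 1,  t[46] = 0,  t[47] = 2,  t[48] = 3,  t[49] = 5.
Since (t[48], t[49]) = (t[0], t[1]) = (3, 5) (two consecutive terms determine the rest), the sequence is periodic with period 48.
(429 - 0) mod 48 = 45, so t[429] = t[45] = 1.

1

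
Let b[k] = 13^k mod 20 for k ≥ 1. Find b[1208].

1

Computing terms: b[1] = 13; b[2] = 9; b[3] = 17; b[4] = 1; b[5] = 13.
The sequence repeats with period 4.
So b[1208] = b[1 + ((1208-1) mod 4)] = b[4] = 1.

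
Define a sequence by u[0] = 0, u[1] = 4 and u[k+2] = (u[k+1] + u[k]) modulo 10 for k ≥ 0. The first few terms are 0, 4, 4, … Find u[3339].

4

We have u[0] = 0; u[1] = 4; u[2] = 4; u[3] = 8; u[4] = 2; u[5] = 0; u[6] = 2; u[7] = 2; u[8] = 4; u[9] = 6; u[10] = 0; u[11] = 6; u[12] = 6; u[13] = 2; u[14] = 8; u[15] = 0; u[16] = 8; u[17] = 8; u[18] = 6; u[19] = 4; u[20] = 0; u[21] = 4.
The sequence repeats with period 20.
So u[3339] = u[0 + ((3339-0) mod 20)] = u[19] = 4.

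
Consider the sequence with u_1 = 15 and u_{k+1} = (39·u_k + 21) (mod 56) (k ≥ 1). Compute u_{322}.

22

We have u_1 = 15,  u_2 = 46,  u_3 = 23,  u_4 = 22,  u_5 = 39,  u_6 = 30,  u_7 = 15.
Since u_7 = u_1 = 15, the sequence is periodic with period 6.
(322 - 1) mod 6 = 3, so u_{322} = u_4 = 22.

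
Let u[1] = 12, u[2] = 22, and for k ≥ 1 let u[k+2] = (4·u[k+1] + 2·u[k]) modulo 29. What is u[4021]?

Listing terms: u[1] = 12,  u[2] = 22,  u[3] = 25,  u[4] = 28,  u[5] = 17,  u[6] = 8,  u[7] = 8,  u[8] = 19,  u[9] = 5,  u[10] = 0,  u[11] = 10,  u[12] = 11,  u[13] = 6,  u[14] = 17,  u[15] = 22,  u[16] = 6,  u[17] = 10,  u[18] = 23,  u[19] = 25,  u[20] = 1,  u[21] = 25,  u[22] = 15,  u[23] = 23,  u[24] = 6,  u[25] = 12,  u[26] = 2,  u[27] = 3,  u[28] = 16,  u[29] = 12,  u[30] = 22.
Since (u[29], u[30]) = (u[1], u[2]) = (12, 22) (two consecutive terms determine the rest), the sequence is periodic with period 28.
So u[4021] = u[1 + ((4021-1) mod 28)] = u[17] = 10.

10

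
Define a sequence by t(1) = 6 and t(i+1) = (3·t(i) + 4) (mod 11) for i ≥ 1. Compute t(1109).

5

Computing terms: t(1) = 6, t(2) = 0, t(3) = 4, t(4) = 5, t(5) = 8, t(6) = 6.
Since t(6) = t(1) = 6, the sequence is periodic with period 5.
So t(1109) = t(1 + ((1109-1) mod 5)) = t(4) = 5.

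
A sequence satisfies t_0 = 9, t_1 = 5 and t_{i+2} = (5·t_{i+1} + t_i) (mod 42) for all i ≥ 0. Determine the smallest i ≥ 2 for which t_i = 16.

5

We have t_0 = 9, t_1 = 5, t_2 = 34, t_3 = 7, t_4 = 27, t_5 = 16, t_6 = 23, t_7 = 5, t_8 = 6, t_9 = 35, t_{10} = 13, t_{11} = 16, t_{12} = 9, t_{13} = 19, t_{14} = 20, t_{15} = 35, t_{16} = 27, t_{17} = 2, t_{18} = 37, t_{19} = 19, t_{20} = 6, t_{21} = 7, t_{22} = 41, t_{23} = 2, t_{24} = 9, t_{25} = 5.
The sequence repeats with period 24.
The value 16 first appears (with i ≥ 2) at t_5.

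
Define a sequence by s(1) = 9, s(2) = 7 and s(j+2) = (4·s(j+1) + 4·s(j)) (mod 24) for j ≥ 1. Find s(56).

s(1) = 9, s(2) = 7, s(3) = 16, s(4) = 20, s(5) = 0, s(6) = 8, s(7) = 8, s(8) = 16, s(9) = 0, s(10) = 16, s(11) = 16, s(12) = 8, s(13) = 0, s(14) = 8.
Since (s(13), s(14)) = (s(5), s(6)) = (0, 8) (two consecutive terms determine the rest), the sequence is eventually periodic: after a pre-period of length 4 it cycles with period 8.
For j ≥ 5, s(j) depends only on (j - 5) mod 8. (56 - 5) mod 8 = 3, so s(56) = s(8) = 16.

16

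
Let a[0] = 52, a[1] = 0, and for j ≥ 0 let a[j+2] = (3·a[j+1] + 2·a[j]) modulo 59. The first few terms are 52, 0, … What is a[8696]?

Computing terms: a[0] = 52,  a[1] = 0,  a[2] = 45,  a[3] = 17,  a[4] = 23,  a[5] = 44,  a[6] = 1,  a[7] = 32,  a[8] = 39,  a[9] = 4,  a[10] = 31,  a[11] = 42,  a[12] = 11,  a[13] = 58,  a[14] = 19,  a[15] = 55,  a[16] = 26,  a[17] = 11,  a[18] = 26,  a[19] = 41,  a[20] = 57,  a[21] = 17,  a[22] = 47,  a[23] = 57,  a[24] = 29,  a[25] = 24,  a[26] = 12,  a[27] = 25,  a[28] = 40,  a[29] = 52,  a[30] = 0.
The sequence repeats with period 29.
(8696 - 0) mod 29 = 25, so a[8696] = a[25] = 24.

24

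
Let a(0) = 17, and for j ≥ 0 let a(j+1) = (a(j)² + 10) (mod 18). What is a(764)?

5

a(0) = 17, a(1) = 11, a(2) = 5, a(3) = 17.
The sequence repeats with period 3.
(764 - 0) mod 3 = 2, so a(764) = a(2) = 5.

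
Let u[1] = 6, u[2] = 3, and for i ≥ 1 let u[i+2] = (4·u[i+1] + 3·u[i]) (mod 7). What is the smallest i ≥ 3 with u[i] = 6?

9

Computing terms: u[1] = 6; u[2] = 3; u[3] = 2; u[4] = 3; u[5] = 4; u[6] = 4; u[7] = 0; u[8] = 5; u[9] = 6; u[10] = 4; u[11] = 6; u[12] = 1; u[13] = 1; u[14] = 0; u[15] = 3; u[16] = 5; u[17] = 1; u[18] = 5; u[19] = 2; u[20] = 2; u[21] = 0; u[22] = 6; u[23] = 3.
The sequence repeats with period 21.
The value 6 first appears (with i ≥ 3) at u[9].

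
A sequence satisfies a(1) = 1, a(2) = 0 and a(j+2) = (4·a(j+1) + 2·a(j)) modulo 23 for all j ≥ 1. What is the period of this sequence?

We have a(1) = 1,  a(2) = 0,  a(3) = 2,  a(4) = 8,  a(5) = 13,  a(6) = 22,  a(7) = 22,  a(8) = 17,  a(9) = 20,  a(10) = 22,  a(11) = 13,  a(12) = 4,  a(13) = 19,  a(14) = 15,  a(15) = 6,  a(16) = 8,  a(17) = 21,  a(18) = 8,  a(19) = 5,  a(20) = 13,  a(21) = 16,  a(22) = 21,  a(23) = 1,  a(24) = 0.
Since (a(23), a(24)) = (a(1), a(2)) = (1, 0) (two consecutive terms determine the rest), the sequence is periodic with period 22.

22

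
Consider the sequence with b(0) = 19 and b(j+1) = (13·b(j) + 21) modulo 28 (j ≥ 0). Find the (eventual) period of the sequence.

Listing terms: b(0) = 19, b(1) = 16, b(2) = 5, b(3) = 2, b(4) = 19.
The sequence repeats with period 4.

4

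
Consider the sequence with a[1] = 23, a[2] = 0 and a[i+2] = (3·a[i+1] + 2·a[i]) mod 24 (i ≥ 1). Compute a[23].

a[1] = 23; a[2] = 0; a[3] = 22; a[4] = 18; a[5] = 2; a[6] = 18; a[7] = 10; a[8] = 18; a[9] = 2.
Since (a[8], a[9]) = (a[4], a[5]) = (18, 2) (two consecutive terms determine the rest), the sequence is eventually periodic: after a pre-period of length 3 it cycles with period 4.
For i ≥ 4, a[i] depends only on (i - 4) mod 4. (23 - 4) mod 4 = 3, so a[23] = a[7] = 10.

10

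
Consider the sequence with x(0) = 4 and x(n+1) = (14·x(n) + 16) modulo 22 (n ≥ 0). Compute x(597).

12

Computing terms: x(0) = 4; x(1) = 6; x(2) = 12; x(3) = 8; x(4) = 18; x(5) = 4.
The sequence repeats with period 5.
So x(597) = x(0 + ((597-0) mod 5)) = x(2) = 12.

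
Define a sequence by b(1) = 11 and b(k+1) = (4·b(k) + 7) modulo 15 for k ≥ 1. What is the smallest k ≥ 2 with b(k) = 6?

b(1) = 11; b(2) = 6; b(3) = 1; b(4) = 11.
Since b(4) = b(1) = 11, the sequence is periodic with period 3.
The value 6 first appears (with k ≥ 2) at b(2).

2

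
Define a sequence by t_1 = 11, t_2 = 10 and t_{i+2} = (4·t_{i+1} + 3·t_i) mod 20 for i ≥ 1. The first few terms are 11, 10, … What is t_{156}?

We have t_1 = 11,  t_2 = 10,  t_3 = 13,  t_4 = 2,  t_5 = 7,  t_6 = 14,  t_7 = 17,  t_8 = 10,  t_9 = 11,  t_{10} = 14,  t_{11} = 9,  t_{12} = 18,  t_{13} = 19,  t_{14} = 10,  t_{15} = 17,  t_{16} = 18,  t_{17} = 3,  t_{18} = 6,  t_{19} = 13,  t_{20} = 10,  t_{21} = 19,  t_{22} = 6,  t_{23} = 1,  t_{24} = 2,  t_{25} = 11,  t_{26} = 10.
Since (t_{25}, t_{26}) = (t_1, t_2) = (11, 10) (two consecutive terms determine the rest), the sequence is periodic with period 24.
So t_{156} = t_{1 + ((156-1) mod 24)} = t_{12} = 18.

18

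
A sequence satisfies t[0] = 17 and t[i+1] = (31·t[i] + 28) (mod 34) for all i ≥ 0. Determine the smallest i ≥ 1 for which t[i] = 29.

2

t[0] = 17; t[1] = 11; t[2] = 29; t[3] = 9; t[4] = 1; t[5] = 25; t[6] = 21; t[7] = 33; t[8] = 31; t[9] = 3; t[10] = 19; t[11] = 5; t[12] = 13; t[13] = 23; t[14] = 27; t[15] = 15; t[16] = 17.
The sequence repeats with period 16.
The value 29 first appears (with i ≥ 1) at t[2].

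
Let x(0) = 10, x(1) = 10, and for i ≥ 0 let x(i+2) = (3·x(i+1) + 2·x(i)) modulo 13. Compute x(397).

10

Computing terms: x(0) = 10,  x(1) = 10,  x(2) = 11,  x(3) = 1,  x(4) = 12,  x(5) = 12,  x(6) = 8,  x(7) = 9,  x(8) = 4,  x(9) = 4,  x(10) = 7,  x(11) = 3,  x(12) = 10,  x(13) = 10.
The sequence repeats with period 12.
(397 - 0) mod 12 = 1, so x(397) = x(1) = 10.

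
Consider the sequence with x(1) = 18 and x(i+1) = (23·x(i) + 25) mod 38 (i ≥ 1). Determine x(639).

22

x(1) = 18; x(2) = 21; x(3) = 14; x(4) = 5; x(5) = 26; x(6) = 15; x(7) = 28; x(8) = 23; x(9) = 22; x(10) = 37; x(11) = 2; x(12) = 33; x(13) = 24; x(14) = 7; x(15) = 34; x(16) = 9; x(17) = 4; x(18) = 3; x(19) = 18.
Since x(19) = x(1) = 18, the sequence is periodic with period 18.
So x(639) = x(1 + ((639-1) mod 18)) = x(9) = 22.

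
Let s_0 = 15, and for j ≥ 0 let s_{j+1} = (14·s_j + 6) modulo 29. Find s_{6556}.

Listing terms: s_0 = 15; s_1 = 13; s_2 = 14; s_3 = 28; s_4 = 21; s_5 = 10; s_6 = 1; s_7 = 20; s_8 = 25; s_9 = 8; s_{10} = 2; s_{11} = 5; s_{12} = 18; s_{13} = 26; s_{14} = 22; s_{15} = 24; s_{16} = 23; s_{17} = 9; s_{18} = 16; s_{19} = 27; s_{20} = 7; s_{21} = 17; s_{22} = 12; s_{23} = 0; s_{24} = 6; s_{25} = 3; s_{26} = 19; s_{27} = 11; s_{28} = 15.
The sequence repeats with period 28.
(6556 - 0) mod 28 = 4, so s_{6556} = s_4 = 21.

21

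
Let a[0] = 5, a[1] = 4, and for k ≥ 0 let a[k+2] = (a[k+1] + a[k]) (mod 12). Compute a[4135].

Listing terms: a[0] = 5, a[1] = 4, a[2] = 9, a[3] = 1, a[4] = 10, a[5] = 11, a[6] = 9, a[7] = 8, a[8] = 5, a[9] = 1, a[10] = 6, a[11] = 7, a[12] = 1, a[13] = 8, a[14] = 9, a[15] = 5, a[16] = 2, a[17] = 7, a[18] = 9, a[19] = 4, a[20] = 1, a[21] = 5, a[22] = 6, a[23] = 11, a[24] = 5, a[25] = 4.
Since (a[24], a[25]) = (a[0], a[1]) = (5, 4) (two consecutive terms determine the rest), the sequence is periodic with period 24.
(4135 - 0) mod 24 = 7, so a[4135] = a[7] = 8.

8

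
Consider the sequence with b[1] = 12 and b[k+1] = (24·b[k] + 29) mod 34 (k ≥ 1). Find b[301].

We have b[1] = 12, b[2] = 11, b[3] = 21, b[4] = 23, b[5] = 3, b[6] = 33, b[7] = 5, b[8] = 13, b[9] = 1, b[10] = 19, b[11] = 9, b[12] = 7, b[13] = 27, b[14] = 31, b[15] = 25, b[16] = 17, b[17] = 29, b[18] = 11.
Since b[18] = b[2] = 11, the sequence is eventually periodic: after a pre-period of length 1 it cycles with period 16.
For k ≥ 2, b[k] depends only on (k - 2) mod 16. (301 - 2) mod 16 = 11, so b[301] = b[13] = 27.

27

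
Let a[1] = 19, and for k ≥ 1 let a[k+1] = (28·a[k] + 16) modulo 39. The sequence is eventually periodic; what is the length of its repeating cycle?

a[1] = 19, a[2] = 2, a[3] = 33, a[4] = 4, a[5] = 11, a[6] = 12, a[7] = 1, a[8] = 5, a[9] = 0, a[10] = 16, a[11] = 35, a[12] = 21, a[13] = 19.
Since a[13] = a[1] = 19, the sequence is periodic with period 12.

12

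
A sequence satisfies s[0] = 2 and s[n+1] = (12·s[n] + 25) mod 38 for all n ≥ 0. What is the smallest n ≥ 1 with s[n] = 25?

Computing terms: s[0] = 2,  s[1] = 11,  s[2] = 5,  s[3] = 9,  s[4] = 19,  s[5] = 25,  s[6] = 21,  s[7] = 11.
Since s[7] = s[1] = 11, the sequence is eventually periodic: after a pre-period of length 1 it cycles with period 6.
The value 25 first appears (with n ≥ 1) at s[5].

5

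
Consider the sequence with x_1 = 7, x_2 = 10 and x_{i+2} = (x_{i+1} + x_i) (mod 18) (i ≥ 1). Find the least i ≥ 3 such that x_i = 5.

21

Computing terms: x_1 = 7; x_2 = 10; x_3 = 17; x_4 = 9; x_5 = 8; x_6 = 17; x_7 = 7; x_8 = 6; x_9 = 13; x_{10} = 1; x_{11} = 14; x_{12} = 15; x_{13} = 11; x_{14} = 8; x_{15} = 1; x_{16} = 9; x_{17} = 10; x_{18} = 1; x_{19} = 11; x_{20} = 12; x_{21} = 5; x_{22} = 17; x_{23} = 4; x_{24} = 3; x_{25} = 7; x_{26} = 10.
The sequence repeats with period 24.
The value 5 first appears (with i ≥ 3) at x_{21}.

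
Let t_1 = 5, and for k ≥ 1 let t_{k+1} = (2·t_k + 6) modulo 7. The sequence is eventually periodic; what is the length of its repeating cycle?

3

Listing terms: t_1 = 5,  t_2 = 2,  t_3 = 3,  t_4 = 5.
The sequence repeats with period 3.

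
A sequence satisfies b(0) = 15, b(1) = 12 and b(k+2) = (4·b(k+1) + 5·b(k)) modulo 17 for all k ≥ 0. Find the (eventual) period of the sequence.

We have b(0) = 15; b(1) = 12; b(2) = 4; b(3) = 8; b(4) = 1; b(5) = 10; b(6) = 11; b(7) = 9; b(8) = 6; b(9) = 1; b(10) = 0; b(11) = 5; b(12) = 3; b(13) = 3; b(14) = 10; b(15) = 4; b(16) = 15; b(17) = 12.
Since (b(16), b(17)) = (b(0), b(1)) = (15, 12) (two consecutive terms determine the rest), the sequence is periodic with period 16.

16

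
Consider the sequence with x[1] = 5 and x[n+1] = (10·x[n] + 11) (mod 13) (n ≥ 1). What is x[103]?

x[1] = 5, x[2] = 9, x[3] = 10, x[4] = 7, x[5] = 3, x[6] = 2, x[7] = 5.
Since x[7] = x[1] = 5, the sequence is periodic with period 6.
(103 - 1) mod 6 = 0, so x[103] = x[1] = 5.

5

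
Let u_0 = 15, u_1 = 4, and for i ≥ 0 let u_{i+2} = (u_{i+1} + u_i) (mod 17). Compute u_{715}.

Computing terms: u_0 = 15, u_1 = 4, u_2 = 2, u_3 = 6, u_4 = 8, u_5 = 14, u_6 = 5, u_7 = 2, u_8 = 7, u_9 = 9, u_{10} = 16, u_{11} = 8, u_{12} = 7, u_{13} = 15, u_{14} = 5, u_{15} = 3, u_{16} = 8, u_{17} = 11, u_{18} = 2, u_{19} = 13, u_{20} = 15, u_{21} = 11, u_{22} = 9, u_{23} = 3, u_{24} = 12, u_{25} = 15, u_{26} = 10, u_{27} = 8, u_{28} = 1, u_{29} = 9, u_{30} = 10, u_{31} = 2, u_{32} = 12, u_{33} = 14, u_{34} = 9, u_{35} = 6, u_{36} = 15, u_{37} = 4.
The sequence repeats with period 36.
(715 - 0) mod 36 = 31, so u_{715} = u_{31} = 2.

2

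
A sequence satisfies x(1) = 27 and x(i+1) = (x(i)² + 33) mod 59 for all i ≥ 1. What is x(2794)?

x(1) = 27, x(2) = 54, x(3) = 58, x(4) = 34, x(5) = 9, x(6) = 55, x(7) = 49, x(8) = 15, x(9) = 22, x(10) = 45, x(11) = 52, x(12) = 23, x(13) = 31, x(14) = 50, x(15) = 55.
Since x(15) = x(6) = 55, the sequence is eventually periodic: after a pre-period of length 5 it cycles with period 9.
For i ≥ 6, x(i) depends only on (i - 6) mod 9. (2794 - 6) mod 9 = 7, so x(2794) = x(13) = 31.

31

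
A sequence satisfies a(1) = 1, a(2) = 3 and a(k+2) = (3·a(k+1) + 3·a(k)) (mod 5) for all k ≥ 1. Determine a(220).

Computing terms: a(1) = 1; a(2) = 3; a(3) = 2; a(4) = 0; a(5) = 1; a(6) = 3.
Since (a(5), a(6)) = (a(1), a(2)) = (1, 3) (two consecutive terms determine the rest), the sequence is periodic with period 4.
(220 - 1) mod 4 = 3, so a(220) = a(4) = 0.

0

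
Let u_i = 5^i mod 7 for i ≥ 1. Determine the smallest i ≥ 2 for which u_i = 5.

7

We have u_1 = 5,  u_2 = 4,  u_3 = 6,  u_4 = 2,  u_5 = 3,  u_6 = 1,  u_7 = 5.
Since u_7 = u_1 = 5, the sequence is periodic with period 6.
The value 5 next appears (with i ≥ 2) at u_7.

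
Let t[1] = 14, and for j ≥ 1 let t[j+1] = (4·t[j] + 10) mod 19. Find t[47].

Computing terms: t[1] = 14; t[2] = 9; t[3] = 8; t[4] = 4; t[5] = 7; t[6] = 0; t[7] = 10; t[8] = 12; t[9] = 1; t[10] = 14.
Since t[10] = t[1] = 14, the sequence is periodic with period 9.
So t[47] = t[1 + ((47-1) mod 9)] = t[2] = 9.

9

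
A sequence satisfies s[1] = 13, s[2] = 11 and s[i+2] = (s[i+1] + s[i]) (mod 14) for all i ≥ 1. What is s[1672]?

9

s[1] = 13, s[2] = 11, s[3] = 10, s[4] = 7, s[5] = 3, s[6] = 10, s[7] = 13, s[8] = 9, s[9] = 8, s[10] = 3, s[11] = 11, s[12] = 0, s[13] = 11, s[14] = 11, s[15] = 8, s[16] = 5, s[17] = 13, s[18] = 4, s[19] = 3, s[20] = 7, s[21] = 10, s[22] = 3, s[23] = 13, s[24] = 2, s[25] = 1, s[26] = 3, s[27] = 4, s[28] = 7, s[29] = 11, s[30] = 4, s[31] = 1, s[32] = 5, s[33] = 6, s[34] = 11, s[35] = 3, s[36] = 0, s[37] = 3, s[38] = 3, s[39] = 6, s[40] = 9, s[41] = 1, s[42] = 10, s[43] = 11, s[44] = 7, s[45] = 4, s[46] = 11, s[47] = 1, s[48] = 12, s[49] = 13, s[50] = 11.
The sequence repeats with period 48.
(1672 - 1) mod 48 = 39, so s[1672] = s[40] = 9.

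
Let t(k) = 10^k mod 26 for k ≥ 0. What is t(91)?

10

Listing terms: t(0) = 1, t(1) = 10, t(2) = 22, t(3) = 12, t(4) = 16, t(5) = 4, t(6) = 14, t(7) = 10.
Since t(7) = t(1) = 10, the sequence is eventually periodic: after a pre-period of length 1 it cycles with period 6.
For k ≥ 1, t(k) depends only on (k - 1) mod 6. (91 - 1) mod 6 = 0, so t(91) = t(1) = 10.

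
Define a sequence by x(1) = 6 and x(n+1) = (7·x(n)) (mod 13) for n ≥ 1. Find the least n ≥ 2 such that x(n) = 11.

We have x(1) = 6; x(2) = 3; x(3) = 8; x(4) = 4; x(5) = 2; x(6) = 1; x(7) = 7; x(8) = 10; x(9) = 5; x(10) = 9; x(11) = 11; x(12) = 12; x(13) = 6.
The sequence repeats with period 12.
The value 11 first appears (with n ≥ 2) at x(11).

11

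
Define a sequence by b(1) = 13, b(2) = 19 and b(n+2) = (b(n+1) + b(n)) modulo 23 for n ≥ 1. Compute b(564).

Listing terms: b(1) = 13, b(2) = 19, b(3) = 9, b(4) = 5, b(5) = 14, b(6) = 19, b(7) = 10, b(8) = 6, b(9) = 16, b(10) = 22, b(11) = 15, b(12) = 14, b(13) = 6, b(14) = 20, b(15) = 3, b(16) = 0, b(17) = 3, b(18) = 3, b(19) = 6, b(20) = 9, b(21) = 15, b(22) = 1, b(23) = 16, b(24) = 17, b(25) = 10, b(26) = 4, b(27) = 14, b(28) = 18, b(29) = 9, b(30) = 4, b(31) = 13, b(32) = 17, b(33) = 7, b(34) = 1, b(35) = 8, b(36) = 9, b(37) = 17, b(38) = 3, b(39) = 20, b(40) = 0, b(41) = 20, b(42) = 20, b(43) = 17, b(44) = 14, b(45) = 8, b(46) = 22, b(47) = 7, b(48) = 6, b(49) = 13, b(50) = 19.
The sequence repeats with period 48.
So b(564) = b(1 + ((564-1) mod 48)) = b(36) = 9.

9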